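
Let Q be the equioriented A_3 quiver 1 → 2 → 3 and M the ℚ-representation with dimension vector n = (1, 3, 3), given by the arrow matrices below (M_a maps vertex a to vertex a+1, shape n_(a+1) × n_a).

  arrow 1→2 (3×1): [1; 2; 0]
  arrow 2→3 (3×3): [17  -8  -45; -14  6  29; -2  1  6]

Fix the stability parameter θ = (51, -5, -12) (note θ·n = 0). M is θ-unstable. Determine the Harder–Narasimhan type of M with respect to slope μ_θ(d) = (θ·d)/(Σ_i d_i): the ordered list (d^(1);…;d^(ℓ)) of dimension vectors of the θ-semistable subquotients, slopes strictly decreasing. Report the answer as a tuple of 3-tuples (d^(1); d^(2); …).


Interval decomposition of M: I[1,3], I[2,3]^2.
HN type (ℓ=2): μ^(1)=34/3; μ^(2)=-17/2

((1, 1, 1); (0, 2, 2))


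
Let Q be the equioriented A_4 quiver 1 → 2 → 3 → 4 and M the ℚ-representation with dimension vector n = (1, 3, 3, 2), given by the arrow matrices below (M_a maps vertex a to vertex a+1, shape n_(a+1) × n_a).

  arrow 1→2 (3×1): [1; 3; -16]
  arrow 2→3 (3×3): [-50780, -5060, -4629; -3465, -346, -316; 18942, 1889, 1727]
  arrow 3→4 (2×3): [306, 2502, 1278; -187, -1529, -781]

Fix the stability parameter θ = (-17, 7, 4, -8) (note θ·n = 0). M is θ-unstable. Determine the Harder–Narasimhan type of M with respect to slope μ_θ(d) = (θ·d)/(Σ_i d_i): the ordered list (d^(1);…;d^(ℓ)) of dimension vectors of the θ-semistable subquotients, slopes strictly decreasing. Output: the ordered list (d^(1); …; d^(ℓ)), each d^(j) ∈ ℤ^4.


Via rank(M_{q-1}∘⋯∘M_p): M ≅ I[1,4], I[2,3]^2, I[4,4].
μ_θ-semistable layers: μ^(1)=11/2; μ^(2)=1; μ^(3)=-8; μ^(4)=-17

((0, 2, 2, 0); (0, 1, 1, 1); (0, 0, 0, 1); (1, 0, 0, 0))


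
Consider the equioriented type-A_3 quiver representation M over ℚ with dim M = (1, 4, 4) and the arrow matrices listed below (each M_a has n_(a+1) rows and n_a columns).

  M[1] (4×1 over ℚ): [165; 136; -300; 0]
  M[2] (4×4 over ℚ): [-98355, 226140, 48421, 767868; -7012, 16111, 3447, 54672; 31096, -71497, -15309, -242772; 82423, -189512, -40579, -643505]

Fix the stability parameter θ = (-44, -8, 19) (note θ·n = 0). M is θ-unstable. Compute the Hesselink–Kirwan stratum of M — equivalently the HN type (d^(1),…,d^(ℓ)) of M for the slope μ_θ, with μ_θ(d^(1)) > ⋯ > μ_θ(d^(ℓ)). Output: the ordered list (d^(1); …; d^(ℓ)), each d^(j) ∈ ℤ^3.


Via rank(M_{q-1}∘⋯∘M_p): M ≅ I[1,3], I[2,2], I[2,3]^2, I[3,3].
μ_θ-semistable layers: μ^(1)=19; μ^(2)=-8; μ^(3)=-44

((0, 0, 4); (0, 4, 0); (1, 0, 0))


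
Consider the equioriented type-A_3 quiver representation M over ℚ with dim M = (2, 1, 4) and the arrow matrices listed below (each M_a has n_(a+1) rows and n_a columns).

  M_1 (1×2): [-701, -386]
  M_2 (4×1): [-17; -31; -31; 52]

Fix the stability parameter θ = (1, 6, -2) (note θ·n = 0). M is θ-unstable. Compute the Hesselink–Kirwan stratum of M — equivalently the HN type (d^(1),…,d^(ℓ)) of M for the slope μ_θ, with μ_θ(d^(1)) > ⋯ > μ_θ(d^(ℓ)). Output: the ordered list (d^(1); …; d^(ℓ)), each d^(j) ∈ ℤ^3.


Via rank(M_{q-1}∘⋯∘M_p): M ≅ I[1,1], I[1,3], I[3,3]^3.
μ_θ-semistable layers: μ^(1)=2; μ^(2)=1; μ^(3)=-2

((0, 1, 1); (2, 0, 0); (0, 0, 3))


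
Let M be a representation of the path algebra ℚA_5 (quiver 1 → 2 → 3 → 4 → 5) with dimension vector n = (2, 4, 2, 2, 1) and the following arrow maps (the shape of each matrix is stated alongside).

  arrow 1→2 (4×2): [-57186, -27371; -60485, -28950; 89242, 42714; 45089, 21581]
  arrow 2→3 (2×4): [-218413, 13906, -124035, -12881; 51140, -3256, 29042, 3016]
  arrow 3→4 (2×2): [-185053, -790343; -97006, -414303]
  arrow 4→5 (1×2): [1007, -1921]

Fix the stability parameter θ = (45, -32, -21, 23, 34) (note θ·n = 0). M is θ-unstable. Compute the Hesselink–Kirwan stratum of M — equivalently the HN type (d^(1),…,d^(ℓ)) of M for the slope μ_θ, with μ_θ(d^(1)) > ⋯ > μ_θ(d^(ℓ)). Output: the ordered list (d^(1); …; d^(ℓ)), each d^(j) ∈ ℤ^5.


Interval decomposition of M: I[1,2], I[1,5], I[2,2], I[2,4].
HN type (ℓ=6): μ^(1)=34; μ^(2)=23; μ^(3)=13/2; μ^(4)=-8/3; μ^(5)=-21; μ^(6)=-32

((0, 0, 0, 0, 1); (0, 0, 0, 2, 0); (1, 1, 0, 0, 0); (1, 1, 1, 0, 0); (0, 0, 1, 0, 0); (0, 2, 0, 0, 0))


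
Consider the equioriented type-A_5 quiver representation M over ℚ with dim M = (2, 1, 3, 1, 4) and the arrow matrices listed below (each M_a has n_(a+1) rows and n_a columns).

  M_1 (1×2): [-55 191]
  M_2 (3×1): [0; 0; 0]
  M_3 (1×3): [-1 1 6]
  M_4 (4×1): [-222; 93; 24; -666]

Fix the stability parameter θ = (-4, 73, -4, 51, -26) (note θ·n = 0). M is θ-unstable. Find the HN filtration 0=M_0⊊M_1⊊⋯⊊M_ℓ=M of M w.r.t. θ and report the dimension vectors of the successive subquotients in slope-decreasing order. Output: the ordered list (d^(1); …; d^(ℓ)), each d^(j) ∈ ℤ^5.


Barcode: M ≅ I[1,1], I[1,2], I[3,3]^2, I[3,5], I[5,5]^3. HN layers by μ_θ (4 steps, strictly decreasing):
  μ^(1)=73; μ^(2)=25/2; μ^(3)=-4; μ^(4)=-26

((0, 1, 0, 0, 0); (0, 0, 0, 1, 1); (2, 0, 3, 0, 0); (0, 0, 0, 0, 3))


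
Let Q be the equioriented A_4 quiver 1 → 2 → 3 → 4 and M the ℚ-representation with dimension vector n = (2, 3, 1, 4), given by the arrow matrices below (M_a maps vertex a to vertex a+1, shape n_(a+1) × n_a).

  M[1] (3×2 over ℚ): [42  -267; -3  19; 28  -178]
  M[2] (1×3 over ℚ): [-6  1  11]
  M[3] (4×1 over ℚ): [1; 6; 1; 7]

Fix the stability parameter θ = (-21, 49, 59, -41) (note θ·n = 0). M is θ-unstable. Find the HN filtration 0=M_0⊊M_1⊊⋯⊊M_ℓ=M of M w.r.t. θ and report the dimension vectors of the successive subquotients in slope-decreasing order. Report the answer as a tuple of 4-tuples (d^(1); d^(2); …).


Interval decomposition of M: I[1,2], I[1,4], I[2,2], I[4,4]^3.
HN type (ℓ=4): μ^(1)=49; μ^(2)=67/3; μ^(3)=-21; μ^(4)=-41

((0, 2, 0, 0); (0, 1, 1, 1); (2, 0, 0, 0); (0, 0, 0, 3))


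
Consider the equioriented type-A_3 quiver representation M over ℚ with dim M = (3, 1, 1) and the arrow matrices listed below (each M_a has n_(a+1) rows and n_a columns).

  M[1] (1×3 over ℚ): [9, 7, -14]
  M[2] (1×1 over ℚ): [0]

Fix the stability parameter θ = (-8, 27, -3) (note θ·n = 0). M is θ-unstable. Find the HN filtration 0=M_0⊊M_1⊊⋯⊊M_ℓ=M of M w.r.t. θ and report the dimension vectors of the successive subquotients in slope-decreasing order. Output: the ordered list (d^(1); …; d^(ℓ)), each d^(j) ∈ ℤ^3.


Via rank(M_{q-1}∘⋯∘M_p): M ≅ I[1,1]^2, I[1,2], I[3,3].
μ_θ-semistable layers: μ^(1)=27; μ^(2)=-3; μ^(3)=-8

((0, 1, 0); (0, 0, 1); (3, 0, 0))


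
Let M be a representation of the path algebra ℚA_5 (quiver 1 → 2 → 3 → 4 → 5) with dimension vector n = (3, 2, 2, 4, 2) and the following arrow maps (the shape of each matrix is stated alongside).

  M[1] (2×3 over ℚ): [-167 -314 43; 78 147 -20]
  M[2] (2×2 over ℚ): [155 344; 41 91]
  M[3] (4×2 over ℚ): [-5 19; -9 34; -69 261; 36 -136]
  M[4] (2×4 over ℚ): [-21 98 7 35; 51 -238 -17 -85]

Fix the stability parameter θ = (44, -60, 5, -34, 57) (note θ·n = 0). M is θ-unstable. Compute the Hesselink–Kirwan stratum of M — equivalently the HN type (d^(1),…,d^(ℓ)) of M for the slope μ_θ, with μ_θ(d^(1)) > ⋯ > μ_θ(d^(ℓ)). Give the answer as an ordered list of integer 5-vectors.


Barcode: M ≅ I[1,1], I[1,4]^2, I[4,4], I[4,5], I[5,5]. HN layers by μ_θ (4 steps, strictly decreasing):
  μ^(1)=57; μ^(2)=44; μ^(3)=-45/4; μ^(4)=-34

((0, 0, 0, 0, 2); (1, 0, 0, 0, 0); (2, 2, 2, 2, 0); (0, 0, 0, 2, 0))


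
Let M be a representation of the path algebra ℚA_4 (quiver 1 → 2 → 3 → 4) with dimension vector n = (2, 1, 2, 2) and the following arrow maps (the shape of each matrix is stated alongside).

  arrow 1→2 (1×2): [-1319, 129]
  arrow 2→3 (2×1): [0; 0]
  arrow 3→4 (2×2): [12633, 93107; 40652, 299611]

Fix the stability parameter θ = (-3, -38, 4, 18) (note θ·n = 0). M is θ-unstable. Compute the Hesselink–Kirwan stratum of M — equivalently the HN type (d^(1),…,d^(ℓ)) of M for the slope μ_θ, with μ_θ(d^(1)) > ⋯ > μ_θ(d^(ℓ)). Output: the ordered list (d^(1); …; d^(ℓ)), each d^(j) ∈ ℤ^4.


Via rank(M_{q-1}∘⋯∘M_p): M ≅ I[1,1], I[1,2], I[3,4]^2.
μ_θ-semistable layers: μ^(1)=18; μ^(2)=4; μ^(3)=-3; μ^(4)=-41/2

((0, 0, 0, 2); (0, 0, 2, 0); (1, 0, 0, 0); (1, 1, 0, 0))


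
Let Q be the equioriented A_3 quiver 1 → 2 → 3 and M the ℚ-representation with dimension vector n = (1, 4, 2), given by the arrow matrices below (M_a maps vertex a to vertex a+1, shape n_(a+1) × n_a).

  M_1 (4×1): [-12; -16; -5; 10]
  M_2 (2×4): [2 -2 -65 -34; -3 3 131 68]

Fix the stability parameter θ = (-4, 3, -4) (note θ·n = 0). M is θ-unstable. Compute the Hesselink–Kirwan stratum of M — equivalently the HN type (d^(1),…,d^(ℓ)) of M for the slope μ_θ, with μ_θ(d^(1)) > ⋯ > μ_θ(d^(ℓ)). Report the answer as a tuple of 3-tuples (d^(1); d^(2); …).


Barcode: M ≅ I[1,3], I[2,2]^2, I[2,3]. HN layers by μ_θ (3 steps, strictly decreasing):
  μ^(1)=3; μ^(2)=-1/2; μ^(3)=-4

((0, 2, 0); (0, 2, 2); (1, 0, 0))


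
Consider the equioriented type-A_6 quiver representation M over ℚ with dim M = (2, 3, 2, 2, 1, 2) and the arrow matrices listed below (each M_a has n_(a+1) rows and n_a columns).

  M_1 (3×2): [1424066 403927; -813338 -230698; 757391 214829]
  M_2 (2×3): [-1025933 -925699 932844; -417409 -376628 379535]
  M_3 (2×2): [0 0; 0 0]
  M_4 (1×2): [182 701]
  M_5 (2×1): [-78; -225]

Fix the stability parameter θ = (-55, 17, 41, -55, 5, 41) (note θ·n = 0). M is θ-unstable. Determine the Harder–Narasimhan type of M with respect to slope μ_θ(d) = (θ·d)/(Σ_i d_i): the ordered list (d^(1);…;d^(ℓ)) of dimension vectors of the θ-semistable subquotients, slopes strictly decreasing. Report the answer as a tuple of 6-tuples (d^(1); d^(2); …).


Interval decomposition of M: I[1,3]^2, I[2,2], I[4,4], I[4,6], I[6,6].
HN type (ℓ=4): μ^(1)=41; μ^(2)=17; μ^(3)=5; μ^(4)=-55

((0, 0, 2, 0, 0, 2); (0, 3, 0, 0, 0, 0); (0, 0, 0, 0, 1, 0); (2, 0, 0, 2, 0, 0))


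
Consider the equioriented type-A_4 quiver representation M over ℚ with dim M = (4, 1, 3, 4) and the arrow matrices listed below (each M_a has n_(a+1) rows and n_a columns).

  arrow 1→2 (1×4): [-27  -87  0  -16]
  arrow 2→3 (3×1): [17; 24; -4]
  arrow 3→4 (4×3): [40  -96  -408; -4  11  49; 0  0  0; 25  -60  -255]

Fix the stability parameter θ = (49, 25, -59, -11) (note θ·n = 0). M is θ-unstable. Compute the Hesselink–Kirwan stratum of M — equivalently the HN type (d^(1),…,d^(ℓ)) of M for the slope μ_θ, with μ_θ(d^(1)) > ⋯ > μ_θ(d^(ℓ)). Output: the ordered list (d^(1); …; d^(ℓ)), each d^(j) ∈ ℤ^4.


Barcode: M ≅ I[1,1]^3, I[1,4], I[3,3], I[3,4], I[4,4]^2. HN layers by μ_θ (4 steps, strictly decreasing):
  μ^(1)=49; μ^(2)=1; μ^(3)=-11; μ^(4)=-59

((3, 0, 0, 0); (1, 1, 1, 1); (0, 0, 0, 3); (0, 0, 2, 0))


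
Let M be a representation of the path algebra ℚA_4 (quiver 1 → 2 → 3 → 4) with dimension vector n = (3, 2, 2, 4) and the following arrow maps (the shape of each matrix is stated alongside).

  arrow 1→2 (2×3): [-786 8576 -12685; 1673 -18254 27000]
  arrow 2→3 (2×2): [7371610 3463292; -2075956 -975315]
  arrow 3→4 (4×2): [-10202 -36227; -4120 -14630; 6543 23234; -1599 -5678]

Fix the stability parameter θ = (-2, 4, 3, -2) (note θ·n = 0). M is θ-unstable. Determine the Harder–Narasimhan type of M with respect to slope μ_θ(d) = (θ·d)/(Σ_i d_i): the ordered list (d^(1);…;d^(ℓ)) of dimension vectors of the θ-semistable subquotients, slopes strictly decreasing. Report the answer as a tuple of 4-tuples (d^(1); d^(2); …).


Interval decomposition of M: I[1,1], I[1,4]^2, I[4,4]^2.
HN type (ℓ=2): μ^(1)=5/3; μ^(2)=-2

((0, 2, 2, 2); (3, 0, 0, 2))


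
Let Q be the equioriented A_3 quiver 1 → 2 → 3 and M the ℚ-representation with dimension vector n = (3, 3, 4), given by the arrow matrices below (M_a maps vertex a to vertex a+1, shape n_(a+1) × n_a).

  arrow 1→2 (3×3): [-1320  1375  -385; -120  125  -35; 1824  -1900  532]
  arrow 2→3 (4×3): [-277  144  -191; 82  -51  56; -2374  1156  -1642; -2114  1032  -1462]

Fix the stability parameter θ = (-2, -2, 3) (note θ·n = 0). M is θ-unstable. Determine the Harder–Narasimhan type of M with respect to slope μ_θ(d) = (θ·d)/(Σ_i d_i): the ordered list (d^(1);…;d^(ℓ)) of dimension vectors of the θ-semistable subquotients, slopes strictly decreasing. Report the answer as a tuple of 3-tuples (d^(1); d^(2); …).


Via rank(M_{q-1}∘⋯∘M_p): M ≅ I[1,1]^2, I[1,3], I[2,2], I[2,3], I[3,3]^2.
μ_θ-semistable layers: μ^(1)=3; μ^(2)=-2

((0, 0, 4); (3, 3, 0))


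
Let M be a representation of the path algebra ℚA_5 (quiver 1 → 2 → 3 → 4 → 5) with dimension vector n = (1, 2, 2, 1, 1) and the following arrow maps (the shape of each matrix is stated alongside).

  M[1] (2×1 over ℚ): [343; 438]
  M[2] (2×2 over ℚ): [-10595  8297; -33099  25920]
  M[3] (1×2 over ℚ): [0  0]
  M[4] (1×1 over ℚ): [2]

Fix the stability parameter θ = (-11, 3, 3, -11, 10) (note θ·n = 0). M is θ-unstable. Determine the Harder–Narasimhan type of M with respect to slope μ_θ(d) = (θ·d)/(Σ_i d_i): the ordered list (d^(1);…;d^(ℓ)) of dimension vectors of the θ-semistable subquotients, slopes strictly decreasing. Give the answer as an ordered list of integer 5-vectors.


Via rank(M_{q-1}∘⋯∘M_p): M ≅ I[1,3], I[2,3], I[4,5].
μ_θ-semistable layers: μ^(1)=10; μ^(2)=3; μ^(3)=-11

((0, 0, 0, 0, 1); (0, 2, 2, 0, 0); (1, 0, 0, 1, 0))


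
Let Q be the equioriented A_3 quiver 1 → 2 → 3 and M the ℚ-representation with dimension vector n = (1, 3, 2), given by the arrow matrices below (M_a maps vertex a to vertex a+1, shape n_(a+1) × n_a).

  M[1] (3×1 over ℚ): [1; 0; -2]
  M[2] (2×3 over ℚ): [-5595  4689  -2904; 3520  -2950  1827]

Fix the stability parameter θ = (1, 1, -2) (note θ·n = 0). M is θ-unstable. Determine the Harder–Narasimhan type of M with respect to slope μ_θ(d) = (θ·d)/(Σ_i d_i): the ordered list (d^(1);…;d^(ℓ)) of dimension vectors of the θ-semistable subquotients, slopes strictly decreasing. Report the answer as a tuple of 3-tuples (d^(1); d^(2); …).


Barcode: M ≅ I[1,3], I[2,2], I[2,3]. HN layers by μ_θ (3 steps, strictly decreasing):
  μ^(1)=1; μ^(2)=0; μ^(3)=-1/2

((0, 1, 0); (1, 1, 1); (0, 1, 1))


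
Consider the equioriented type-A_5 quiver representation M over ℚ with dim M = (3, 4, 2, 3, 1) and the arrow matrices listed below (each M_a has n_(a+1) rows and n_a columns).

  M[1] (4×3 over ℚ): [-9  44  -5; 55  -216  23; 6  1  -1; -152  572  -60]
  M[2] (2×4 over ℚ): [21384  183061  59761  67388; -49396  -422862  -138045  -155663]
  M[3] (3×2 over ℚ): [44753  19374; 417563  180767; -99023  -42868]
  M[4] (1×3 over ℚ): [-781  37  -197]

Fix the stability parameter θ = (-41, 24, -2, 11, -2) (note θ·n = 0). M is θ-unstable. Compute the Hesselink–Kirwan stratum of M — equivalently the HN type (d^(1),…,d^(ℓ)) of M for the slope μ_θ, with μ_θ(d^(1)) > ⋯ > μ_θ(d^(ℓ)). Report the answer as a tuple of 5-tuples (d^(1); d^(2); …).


Barcode: M ≅ I[1,1], I[1,4], I[1,5], I[2,2]^2, I[4,4]. HN layers by μ_θ (4 steps, strictly decreasing):
  μ^(1)=24; μ^(2)=11; μ^(3)=31/4; μ^(4)=-41

((0, 2, 0, 0, 0); (0, 1, 1, 2, 0); (0, 1, 1, 1, 1); (3, 0, 0, 0, 0))


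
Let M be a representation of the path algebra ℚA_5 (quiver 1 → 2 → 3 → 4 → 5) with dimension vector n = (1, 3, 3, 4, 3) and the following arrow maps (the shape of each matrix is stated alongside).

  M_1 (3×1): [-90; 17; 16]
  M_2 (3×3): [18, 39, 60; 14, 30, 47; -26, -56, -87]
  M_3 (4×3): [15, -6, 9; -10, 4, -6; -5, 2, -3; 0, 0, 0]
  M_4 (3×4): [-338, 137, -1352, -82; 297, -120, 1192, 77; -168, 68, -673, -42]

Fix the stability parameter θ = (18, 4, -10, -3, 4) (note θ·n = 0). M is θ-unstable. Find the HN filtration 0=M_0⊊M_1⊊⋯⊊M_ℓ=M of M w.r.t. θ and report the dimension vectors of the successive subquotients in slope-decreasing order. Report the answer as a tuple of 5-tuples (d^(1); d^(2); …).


Barcode: M ≅ I[1,5], I[2,2], I[2,3], I[3,3], I[4,4], I[4,5]^2. HN layers by μ_θ (4 steps, strictly decreasing):
  μ^(1)=4; μ^(2)=9/4; μ^(3)=-3; μ^(4)=-10

((0, 1, 0, 0, 3); (1, 1, 1, 1, 0); (0, 1, 1, 3, 0); (0, 0, 1, 0, 0))


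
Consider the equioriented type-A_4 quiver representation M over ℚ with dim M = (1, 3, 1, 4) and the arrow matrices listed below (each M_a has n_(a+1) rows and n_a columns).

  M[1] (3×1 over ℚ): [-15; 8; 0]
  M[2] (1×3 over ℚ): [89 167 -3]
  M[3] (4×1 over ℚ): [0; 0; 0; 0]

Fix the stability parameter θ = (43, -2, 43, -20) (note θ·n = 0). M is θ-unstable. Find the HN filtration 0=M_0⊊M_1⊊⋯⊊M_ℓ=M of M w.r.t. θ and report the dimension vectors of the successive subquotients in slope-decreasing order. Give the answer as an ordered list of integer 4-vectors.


Interval decomposition of M: I[1,3], I[2,2]^2, I[4,4]^4.
HN type (ℓ=4): μ^(1)=43; μ^(2)=41/2; μ^(3)=-2; μ^(4)=-20

((0, 0, 1, 0); (1, 1, 0, 0); (0, 2, 0, 0); (0, 0, 0, 4))


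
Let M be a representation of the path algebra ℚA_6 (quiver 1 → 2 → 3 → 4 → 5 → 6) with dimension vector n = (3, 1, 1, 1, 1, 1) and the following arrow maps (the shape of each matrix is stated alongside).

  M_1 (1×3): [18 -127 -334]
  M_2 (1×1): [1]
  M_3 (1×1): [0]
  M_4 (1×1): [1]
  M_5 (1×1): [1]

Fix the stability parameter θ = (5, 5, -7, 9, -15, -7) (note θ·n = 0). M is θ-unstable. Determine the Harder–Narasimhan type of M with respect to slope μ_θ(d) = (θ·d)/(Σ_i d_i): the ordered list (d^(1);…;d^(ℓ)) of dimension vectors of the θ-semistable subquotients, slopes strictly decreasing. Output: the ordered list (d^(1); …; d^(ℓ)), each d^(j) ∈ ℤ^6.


Interval decomposition of M: I[1,1]^2, I[1,3], I[4,6].
HN type (ℓ=3): μ^(1)=5; μ^(2)=1; μ^(3)=-13/3

((2, 0, 0, 0, 0, 0); (1, 1, 1, 0, 0, 0); (0, 0, 0, 1, 1, 1))


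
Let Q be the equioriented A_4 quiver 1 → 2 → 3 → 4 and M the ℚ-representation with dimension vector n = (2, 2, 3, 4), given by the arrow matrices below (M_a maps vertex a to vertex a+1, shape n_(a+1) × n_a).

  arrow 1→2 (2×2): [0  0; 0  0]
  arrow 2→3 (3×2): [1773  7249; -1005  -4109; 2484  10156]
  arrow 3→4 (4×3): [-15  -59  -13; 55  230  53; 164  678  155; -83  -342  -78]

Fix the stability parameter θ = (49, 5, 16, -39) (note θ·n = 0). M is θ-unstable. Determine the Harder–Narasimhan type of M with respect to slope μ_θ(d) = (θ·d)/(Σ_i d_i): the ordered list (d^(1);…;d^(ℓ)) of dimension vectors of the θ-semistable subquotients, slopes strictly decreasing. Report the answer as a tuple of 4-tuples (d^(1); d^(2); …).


Interval decomposition of M: I[1,1]^2, I[2,4]^2, I[3,4], I[4,4].
HN type (ℓ=4): μ^(1)=49; μ^(2)=-6; μ^(3)=-23/2; μ^(4)=-39

((2, 0, 0, 0); (0, 2, 2, 2); (0, 0, 1, 1); (0, 0, 0, 1))


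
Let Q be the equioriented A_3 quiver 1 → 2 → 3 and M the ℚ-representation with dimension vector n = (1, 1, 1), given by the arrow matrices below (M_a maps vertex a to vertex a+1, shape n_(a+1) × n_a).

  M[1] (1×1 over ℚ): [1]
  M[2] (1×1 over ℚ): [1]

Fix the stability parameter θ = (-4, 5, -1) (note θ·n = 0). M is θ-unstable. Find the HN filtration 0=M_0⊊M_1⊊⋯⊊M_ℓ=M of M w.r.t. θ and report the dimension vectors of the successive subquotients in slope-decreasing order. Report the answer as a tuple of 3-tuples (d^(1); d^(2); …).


Via rank(M_{q-1}∘⋯∘M_p): M ≅ I[1,3].
μ_θ-semistable layers: μ^(1)=2; μ^(2)=-4

((0, 1, 1); (1, 0, 0))


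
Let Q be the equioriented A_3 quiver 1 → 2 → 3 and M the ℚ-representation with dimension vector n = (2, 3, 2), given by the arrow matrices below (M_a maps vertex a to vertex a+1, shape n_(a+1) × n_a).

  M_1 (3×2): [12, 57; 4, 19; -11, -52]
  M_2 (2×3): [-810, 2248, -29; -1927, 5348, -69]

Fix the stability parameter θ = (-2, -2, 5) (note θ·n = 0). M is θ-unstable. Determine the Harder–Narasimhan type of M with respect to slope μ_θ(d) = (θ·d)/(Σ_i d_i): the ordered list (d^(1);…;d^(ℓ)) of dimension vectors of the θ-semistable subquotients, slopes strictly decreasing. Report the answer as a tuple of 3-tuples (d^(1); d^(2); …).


Interval decomposition of M: I[1,3]^2, I[2,2].
HN type (ℓ=2): μ^(1)=5; μ^(2)=-2

((0, 0, 2); (2, 3, 0))


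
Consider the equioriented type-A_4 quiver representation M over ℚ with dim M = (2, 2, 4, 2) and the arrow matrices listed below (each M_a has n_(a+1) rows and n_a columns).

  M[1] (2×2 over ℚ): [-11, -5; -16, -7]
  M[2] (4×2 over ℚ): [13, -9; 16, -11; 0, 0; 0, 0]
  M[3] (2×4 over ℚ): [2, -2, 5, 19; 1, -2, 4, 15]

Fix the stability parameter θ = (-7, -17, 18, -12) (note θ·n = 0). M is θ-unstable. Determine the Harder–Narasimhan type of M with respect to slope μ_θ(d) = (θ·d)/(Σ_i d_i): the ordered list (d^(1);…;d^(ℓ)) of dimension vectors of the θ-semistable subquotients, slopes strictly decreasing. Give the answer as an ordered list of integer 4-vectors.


Interval decomposition of M: I[1,4]^2, I[3,3]^2.
HN type (ℓ=3): μ^(1)=18; μ^(2)=3; μ^(3)=-12

((0, 0, 2, 0); (0, 0, 2, 2); (2, 2, 0, 0))


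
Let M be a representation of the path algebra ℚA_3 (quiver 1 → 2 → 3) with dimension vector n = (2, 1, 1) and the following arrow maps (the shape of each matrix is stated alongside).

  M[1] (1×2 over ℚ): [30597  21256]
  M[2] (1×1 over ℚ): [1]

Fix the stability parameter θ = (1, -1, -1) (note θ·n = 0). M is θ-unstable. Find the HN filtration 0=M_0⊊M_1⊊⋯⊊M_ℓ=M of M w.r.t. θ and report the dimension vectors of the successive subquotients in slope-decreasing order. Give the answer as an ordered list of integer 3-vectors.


Via rank(M_{q-1}∘⋯∘M_p): M ≅ I[1,1], I[1,3].
μ_θ-semistable layers: μ^(1)=1; μ^(2)=-1/3

((1, 0, 0); (1, 1, 1))


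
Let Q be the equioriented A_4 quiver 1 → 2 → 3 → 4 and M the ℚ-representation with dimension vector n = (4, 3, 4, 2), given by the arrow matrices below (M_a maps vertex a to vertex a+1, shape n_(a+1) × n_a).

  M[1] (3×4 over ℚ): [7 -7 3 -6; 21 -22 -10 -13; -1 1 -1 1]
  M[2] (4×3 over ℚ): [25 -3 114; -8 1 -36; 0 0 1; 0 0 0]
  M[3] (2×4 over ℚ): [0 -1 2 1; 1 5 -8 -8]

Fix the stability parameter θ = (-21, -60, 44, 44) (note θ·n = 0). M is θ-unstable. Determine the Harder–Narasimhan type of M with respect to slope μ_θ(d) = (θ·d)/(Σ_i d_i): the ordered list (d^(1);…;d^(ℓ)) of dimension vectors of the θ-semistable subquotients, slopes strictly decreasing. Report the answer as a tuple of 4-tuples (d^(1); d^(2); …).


Via rank(M_{q-1}∘⋯∘M_p): M ≅ I[1,1], I[1,3], I[1,4]^2, I[3,3].
μ_θ-semistable layers: μ^(1)=44; μ^(2)=-21; μ^(3)=-81/2

((0, 0, 4, 2); (1, 0, 0, 0); (3, 3, 0, 0))


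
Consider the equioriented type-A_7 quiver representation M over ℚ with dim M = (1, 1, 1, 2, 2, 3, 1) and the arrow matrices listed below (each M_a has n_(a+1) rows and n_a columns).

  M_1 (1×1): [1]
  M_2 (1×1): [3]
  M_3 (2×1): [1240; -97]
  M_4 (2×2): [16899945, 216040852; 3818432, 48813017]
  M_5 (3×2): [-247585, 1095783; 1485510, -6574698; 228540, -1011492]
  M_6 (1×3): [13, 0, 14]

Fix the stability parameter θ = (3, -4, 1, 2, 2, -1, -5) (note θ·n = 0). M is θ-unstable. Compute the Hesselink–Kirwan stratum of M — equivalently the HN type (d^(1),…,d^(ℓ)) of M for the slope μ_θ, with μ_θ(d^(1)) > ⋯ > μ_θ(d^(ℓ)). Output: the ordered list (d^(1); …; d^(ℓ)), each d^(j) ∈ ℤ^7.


Interval decomposition of M: I[1,7], I[4,5], I[6,6]^2.
HN type (ℓ=4): μ^(1)=2; μ^(2)=-1/5; μ^(3)=-1/2; μ^(4)=-1

((0, 0, 0, 1, 1, 0, 0); (0, 0, 1, 1, 1, 1, 1); (1, 1, 0, 0, 0, 0, 0); (0, 0, 0, 0, 0, 2, 0))


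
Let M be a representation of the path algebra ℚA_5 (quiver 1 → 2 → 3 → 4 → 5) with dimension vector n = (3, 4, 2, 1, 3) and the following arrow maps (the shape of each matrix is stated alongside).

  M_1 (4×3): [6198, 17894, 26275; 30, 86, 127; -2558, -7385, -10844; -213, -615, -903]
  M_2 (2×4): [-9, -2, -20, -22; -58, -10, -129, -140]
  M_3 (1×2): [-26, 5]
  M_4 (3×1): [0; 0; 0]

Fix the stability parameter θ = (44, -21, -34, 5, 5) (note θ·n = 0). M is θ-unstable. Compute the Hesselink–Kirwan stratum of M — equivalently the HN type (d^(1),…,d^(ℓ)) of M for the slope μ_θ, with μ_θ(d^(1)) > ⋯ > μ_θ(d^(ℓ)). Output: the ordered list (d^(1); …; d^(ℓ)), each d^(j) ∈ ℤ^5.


Interval decomposition of M: I[1,2], I[1,3], I[1,4], I[2,2], I[5,5]^3.
HN type (ℓ=4): μ^(1)=23/2; μ^(2)=5; μ^(3)=-11/3; μ^(4)=-21

((1, 1, 0, 0, 0); (0, 0, 0, 1, 3); (2, 2, 2, 0, 0); (0, 1, 0, 0, 0))


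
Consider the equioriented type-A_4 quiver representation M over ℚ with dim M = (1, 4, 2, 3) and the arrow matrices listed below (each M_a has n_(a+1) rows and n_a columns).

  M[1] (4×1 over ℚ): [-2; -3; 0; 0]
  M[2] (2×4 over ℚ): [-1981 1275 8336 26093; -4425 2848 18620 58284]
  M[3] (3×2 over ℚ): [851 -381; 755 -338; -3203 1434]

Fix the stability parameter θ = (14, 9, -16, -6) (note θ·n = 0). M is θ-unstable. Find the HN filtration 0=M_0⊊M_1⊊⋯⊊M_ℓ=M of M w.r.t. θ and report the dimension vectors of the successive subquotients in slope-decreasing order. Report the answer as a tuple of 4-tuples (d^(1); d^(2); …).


Interval decomposition of M: I[1,4], I[2,2]^2, I[2,4], I[4,4].
HN type (ℓ=4): μ^(1)=9; μ^(2)=1/4; μ^(3)=-13/3; μ^(4)=-6

((0, 2, 0, 0); (1, 1, 1, 1); (0, 1, 1, 1); (0, 0, 0, 1))


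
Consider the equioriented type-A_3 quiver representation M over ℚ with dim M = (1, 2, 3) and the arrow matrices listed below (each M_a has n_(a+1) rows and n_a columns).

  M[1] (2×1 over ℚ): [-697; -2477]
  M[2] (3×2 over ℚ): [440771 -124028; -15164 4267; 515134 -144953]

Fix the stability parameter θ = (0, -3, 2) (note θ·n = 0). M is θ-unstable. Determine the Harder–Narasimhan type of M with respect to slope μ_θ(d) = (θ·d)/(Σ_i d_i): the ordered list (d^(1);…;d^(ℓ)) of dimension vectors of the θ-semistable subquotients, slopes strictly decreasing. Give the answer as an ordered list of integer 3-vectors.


Via rank(M_{q-1}∘⋯∘M_p): M ≅ I[1,3], I[2,3], I[3,3].
μ_θ-semistable layers: μ^(1)=2; μ^(2)=-3/2; μ^(3)=-3

((0, 0, 3); (1, 1, 0); (0, 1, 0))


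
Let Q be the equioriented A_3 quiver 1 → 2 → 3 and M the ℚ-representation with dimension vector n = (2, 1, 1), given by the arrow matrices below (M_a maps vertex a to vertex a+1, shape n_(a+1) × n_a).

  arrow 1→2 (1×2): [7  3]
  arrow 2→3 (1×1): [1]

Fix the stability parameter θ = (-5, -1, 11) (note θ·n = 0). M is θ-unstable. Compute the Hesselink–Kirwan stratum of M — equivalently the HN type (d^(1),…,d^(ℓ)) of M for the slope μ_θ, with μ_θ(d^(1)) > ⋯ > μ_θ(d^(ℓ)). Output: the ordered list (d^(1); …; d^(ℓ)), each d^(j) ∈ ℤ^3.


Interval decomposition of M: I[1,1], I[1,3].
HN type (ℓ=3): μ^(1)=11; μ^(2)=-1; μ^(3)=-5

((0, 0, 1); (0, 1, 0); (2, 0, 0))


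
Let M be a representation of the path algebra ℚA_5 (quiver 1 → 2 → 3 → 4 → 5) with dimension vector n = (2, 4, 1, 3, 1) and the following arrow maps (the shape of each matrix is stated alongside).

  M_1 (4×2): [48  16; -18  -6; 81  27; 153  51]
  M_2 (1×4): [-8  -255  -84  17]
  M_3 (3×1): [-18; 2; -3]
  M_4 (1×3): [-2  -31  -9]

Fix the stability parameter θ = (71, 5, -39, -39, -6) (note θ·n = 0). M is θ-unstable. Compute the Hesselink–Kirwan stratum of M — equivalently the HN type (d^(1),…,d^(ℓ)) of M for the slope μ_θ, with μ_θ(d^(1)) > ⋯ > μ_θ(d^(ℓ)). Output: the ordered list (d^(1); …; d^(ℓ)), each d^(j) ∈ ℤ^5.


Barcode: M ≅ I[1,1], I[1,5], I[2,2]^3, I[4,4]^2. HN layers by μ_θ (4 steps, strictly decreasing):
  μ^(1)=71; μ^(2)=5; μ^(3)=-8/5; μ^(4)=-39

((1, 0, 0, 0, 0); (0, 3, 0, 0, 0); (1, 1, 1, 1, 1); (0, 0, 0, 2, 0))


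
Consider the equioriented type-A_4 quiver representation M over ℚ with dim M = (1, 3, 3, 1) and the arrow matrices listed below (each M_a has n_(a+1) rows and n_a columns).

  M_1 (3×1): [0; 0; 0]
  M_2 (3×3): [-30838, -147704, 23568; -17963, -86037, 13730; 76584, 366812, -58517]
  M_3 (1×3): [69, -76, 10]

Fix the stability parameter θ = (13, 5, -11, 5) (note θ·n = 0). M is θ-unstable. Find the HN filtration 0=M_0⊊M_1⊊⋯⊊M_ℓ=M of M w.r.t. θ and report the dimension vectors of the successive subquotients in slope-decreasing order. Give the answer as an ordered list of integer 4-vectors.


Via rank(M_{q-1}∘⋯∘M_p): M ≅ I[1,1], I[2,3]^2, I[2,4].
μ_θ-semistable layers: μ^(1)=13; μ^(2)=5; μ^(3)=-3

((1, 0, 0, 0); (0, 0, 0, 1); (0, 3, 3, 0))


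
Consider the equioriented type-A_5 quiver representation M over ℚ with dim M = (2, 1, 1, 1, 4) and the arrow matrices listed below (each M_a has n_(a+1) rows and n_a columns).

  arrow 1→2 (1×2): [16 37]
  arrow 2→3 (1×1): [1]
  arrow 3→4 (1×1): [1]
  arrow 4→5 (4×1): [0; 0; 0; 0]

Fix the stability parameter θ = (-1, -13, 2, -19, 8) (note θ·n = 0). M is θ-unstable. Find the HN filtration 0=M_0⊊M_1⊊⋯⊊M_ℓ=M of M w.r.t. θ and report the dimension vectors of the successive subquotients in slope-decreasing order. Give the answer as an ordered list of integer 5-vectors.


Interval decomposition of M: I[1,1], I[1,4], I[5,5]^4.
HN type (ℓ=3): μ^(1)=8; μ^(2)=-1; μ^(3)=-31/4

((0, 0, 0, 0, 4); (1, 0, 0, 0, 0); (1, 1, 1, 1, 0))


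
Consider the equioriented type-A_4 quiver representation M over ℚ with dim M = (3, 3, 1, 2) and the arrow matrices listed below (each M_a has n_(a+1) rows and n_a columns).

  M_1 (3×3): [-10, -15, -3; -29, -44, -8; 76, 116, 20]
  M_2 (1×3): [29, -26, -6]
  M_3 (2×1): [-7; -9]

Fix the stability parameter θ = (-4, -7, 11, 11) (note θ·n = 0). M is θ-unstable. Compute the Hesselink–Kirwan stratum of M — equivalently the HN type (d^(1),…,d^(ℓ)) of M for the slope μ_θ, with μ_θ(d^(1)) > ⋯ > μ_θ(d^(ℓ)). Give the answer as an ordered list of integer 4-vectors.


Via rank(M_{q-1}∘⋯∘M_p): M ≅ I[1,1], I[1,2], I[1,4], I[2,2], I[4,4].
μ_θ-semistable layers: μ^(1)=11; μ^(2)=-4; μ^(3)=-11/2; μ^(4)=-7

((0, 0, 1, 2); (1, 0, 0, 0); (2, 2, 0, 0); (0, 1, 0, 0))


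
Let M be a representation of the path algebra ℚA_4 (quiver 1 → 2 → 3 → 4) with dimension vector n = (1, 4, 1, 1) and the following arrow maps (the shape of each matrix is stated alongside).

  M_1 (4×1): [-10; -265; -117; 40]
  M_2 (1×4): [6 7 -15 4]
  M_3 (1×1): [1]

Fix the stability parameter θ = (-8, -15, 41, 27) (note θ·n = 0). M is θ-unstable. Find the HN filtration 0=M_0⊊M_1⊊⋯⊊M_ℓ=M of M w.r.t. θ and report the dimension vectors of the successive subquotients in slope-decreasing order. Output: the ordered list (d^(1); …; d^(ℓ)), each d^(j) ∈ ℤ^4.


Via rank(M_{q-1}∘⋯∘M_p): M ≅ I[1,2], I[2,2]^2, I[2,4].
μ_θ-semistable layers: μ^(1)=34; μ^(2)=-23/2; μ^(3)=-15

((0, 0, 1, 1); (1, 1, 0, 0); (0, 3, 0, 0))


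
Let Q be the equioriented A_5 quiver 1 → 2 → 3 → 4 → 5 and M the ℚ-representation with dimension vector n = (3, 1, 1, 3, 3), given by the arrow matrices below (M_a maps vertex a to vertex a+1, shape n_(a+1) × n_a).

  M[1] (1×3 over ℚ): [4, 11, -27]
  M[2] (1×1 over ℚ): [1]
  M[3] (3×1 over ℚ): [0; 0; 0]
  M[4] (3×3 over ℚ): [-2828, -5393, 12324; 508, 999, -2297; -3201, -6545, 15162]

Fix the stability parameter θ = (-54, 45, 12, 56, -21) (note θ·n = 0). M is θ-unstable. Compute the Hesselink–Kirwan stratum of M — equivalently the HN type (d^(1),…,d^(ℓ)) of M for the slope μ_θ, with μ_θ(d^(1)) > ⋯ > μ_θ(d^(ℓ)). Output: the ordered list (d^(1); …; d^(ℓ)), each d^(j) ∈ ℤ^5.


Via rank(M_{q-1}∘⋯∘M_p): M ≅ I[1,1]^2, I[1,3], I[4,5]^3.
μ_θ-semistable layers: μ^(1)=57/2; μ^(2)=35/2; μ^(3)=-54

((0, 1, 1, 0, 0); (0, 0, 0, 3, 3); (3, 0, 0, 0, 0))


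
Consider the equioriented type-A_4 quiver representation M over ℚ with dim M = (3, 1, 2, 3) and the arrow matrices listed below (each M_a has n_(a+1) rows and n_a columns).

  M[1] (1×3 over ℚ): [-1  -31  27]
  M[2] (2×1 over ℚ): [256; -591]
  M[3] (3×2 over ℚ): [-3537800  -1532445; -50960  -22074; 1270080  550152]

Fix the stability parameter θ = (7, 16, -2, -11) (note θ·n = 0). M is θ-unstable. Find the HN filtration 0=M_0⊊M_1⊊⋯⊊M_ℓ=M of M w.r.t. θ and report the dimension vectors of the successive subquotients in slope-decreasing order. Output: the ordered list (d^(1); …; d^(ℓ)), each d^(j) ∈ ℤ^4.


Interval decomposition of M: I[1,1]^2, I[1,4], I[3,3], I[4,4]^2.
HN type (ℓ=4): μ^(1)=7; μ^(2)=5/2; μ^(3)=-2; μ^(4)=-11

((2, 0, 0, 0); (1, 1, 1, 1); (0, 0, 1, 0); (0, 0, 0, 2))


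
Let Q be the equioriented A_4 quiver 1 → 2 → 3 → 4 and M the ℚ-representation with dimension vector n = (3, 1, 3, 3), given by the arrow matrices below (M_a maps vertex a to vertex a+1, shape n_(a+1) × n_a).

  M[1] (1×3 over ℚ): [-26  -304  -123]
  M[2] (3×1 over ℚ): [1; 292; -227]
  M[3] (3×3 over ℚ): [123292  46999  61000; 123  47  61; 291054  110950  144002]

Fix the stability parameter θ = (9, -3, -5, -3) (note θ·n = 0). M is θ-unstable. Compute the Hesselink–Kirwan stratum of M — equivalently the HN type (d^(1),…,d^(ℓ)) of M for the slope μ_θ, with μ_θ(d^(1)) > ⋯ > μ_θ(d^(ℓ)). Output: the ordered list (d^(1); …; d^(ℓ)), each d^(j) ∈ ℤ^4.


Barcode: M ≅ I[1,1]^2, I[1,3], I[3,4]^2, I[4,4]. HN layers by μ_θ (4 steps, strictly decreasing):
  μ^(1)=9; μ^(2)=1/3; μ^(3)=-3; μ^(4)=-5

((2, 0, 0, 0); (1, 1, 1, 0); (0, 0, 0, 3); (0, 0, 2, 0))


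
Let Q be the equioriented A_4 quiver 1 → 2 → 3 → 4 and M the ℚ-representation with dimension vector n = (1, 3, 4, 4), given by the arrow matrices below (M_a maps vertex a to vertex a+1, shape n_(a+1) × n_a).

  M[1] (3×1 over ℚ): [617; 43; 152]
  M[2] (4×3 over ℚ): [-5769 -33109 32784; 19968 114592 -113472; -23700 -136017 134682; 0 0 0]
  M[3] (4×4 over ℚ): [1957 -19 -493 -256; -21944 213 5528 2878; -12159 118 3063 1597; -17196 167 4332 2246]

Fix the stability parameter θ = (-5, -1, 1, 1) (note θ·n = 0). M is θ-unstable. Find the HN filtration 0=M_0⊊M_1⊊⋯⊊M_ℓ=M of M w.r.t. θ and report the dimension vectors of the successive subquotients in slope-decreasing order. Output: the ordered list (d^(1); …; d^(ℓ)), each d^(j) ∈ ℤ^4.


Interval decomposition of M: I[1,4], I[2,2], I[2,3], I[3,4]^2, I[4,4].
HN type (ℓ=3): μ^(1)=1; μ^(2)=-1; μ^(3)=-5

((0, 0, 4, 4); (0, 3, 0, 0); (1, 0, 0, 0))


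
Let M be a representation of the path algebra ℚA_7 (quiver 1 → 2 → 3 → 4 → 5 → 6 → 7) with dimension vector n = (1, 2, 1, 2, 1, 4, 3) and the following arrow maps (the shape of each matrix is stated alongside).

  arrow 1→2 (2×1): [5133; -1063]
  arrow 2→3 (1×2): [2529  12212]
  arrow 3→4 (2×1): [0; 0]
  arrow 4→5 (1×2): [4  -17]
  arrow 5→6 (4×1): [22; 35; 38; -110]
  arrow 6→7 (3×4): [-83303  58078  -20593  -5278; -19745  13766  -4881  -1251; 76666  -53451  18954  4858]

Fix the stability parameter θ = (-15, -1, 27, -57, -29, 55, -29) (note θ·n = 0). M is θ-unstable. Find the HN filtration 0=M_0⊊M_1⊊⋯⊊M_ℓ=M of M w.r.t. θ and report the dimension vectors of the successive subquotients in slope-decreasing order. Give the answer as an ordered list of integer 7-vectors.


Via rank(M_{q-1}∘⋯∘M_p): M ≅ I[1,3], I[2,2], I[4,4], I[4,7], I[6,6], I[6,7]^2.
μ_θ-semistable layers: μ^(1)=55; μ^(2)=27; μ^(3)=13; μ^(4)=-1; μ^(5)=-15; μ^(6)=-29; μ^(7)=-57

((0, 0, 0, 0, 0, 1, 0); (0, 0, 1, 0, 0, 0, 0); (0, 0, 0, 0, 0, 3, 3); (0, 2, 0, 0, 0, 0, 0); (1, 0, 0, 0, 0, 0, 0); (0, 0, 0, 0, 1, 0, 0); (0, 0, 0, 2, 0, 0, 0))


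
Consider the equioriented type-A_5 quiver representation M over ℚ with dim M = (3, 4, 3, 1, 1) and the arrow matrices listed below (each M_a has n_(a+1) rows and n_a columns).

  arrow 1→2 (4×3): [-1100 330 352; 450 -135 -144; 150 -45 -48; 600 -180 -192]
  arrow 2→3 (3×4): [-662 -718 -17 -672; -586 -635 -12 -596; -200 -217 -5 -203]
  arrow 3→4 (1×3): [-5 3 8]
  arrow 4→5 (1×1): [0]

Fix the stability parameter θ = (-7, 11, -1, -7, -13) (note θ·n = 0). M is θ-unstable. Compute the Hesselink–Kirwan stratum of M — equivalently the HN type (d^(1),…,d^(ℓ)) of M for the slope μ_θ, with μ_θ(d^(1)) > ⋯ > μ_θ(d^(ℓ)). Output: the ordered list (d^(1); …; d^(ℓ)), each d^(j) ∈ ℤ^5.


Via rank(M_{q-1}∘⋯∘M_p): M ≅ I[1,1]^2, I[1,3], I[2,2], I[2,3], I[2,4], I[5,5].
μ_θ-semistable layers: μ^(1)=11; μ^(2)=5; μ^(3)=1; μ^(4)=-7; μ^(5)=-13

((0, 1, 0, 0, 0); (0, 2, 2, 0, 0); (0, 1, 1, 1, 0); (3, 0, 0, 0, 0); (0, 0, 0, 0, 1))


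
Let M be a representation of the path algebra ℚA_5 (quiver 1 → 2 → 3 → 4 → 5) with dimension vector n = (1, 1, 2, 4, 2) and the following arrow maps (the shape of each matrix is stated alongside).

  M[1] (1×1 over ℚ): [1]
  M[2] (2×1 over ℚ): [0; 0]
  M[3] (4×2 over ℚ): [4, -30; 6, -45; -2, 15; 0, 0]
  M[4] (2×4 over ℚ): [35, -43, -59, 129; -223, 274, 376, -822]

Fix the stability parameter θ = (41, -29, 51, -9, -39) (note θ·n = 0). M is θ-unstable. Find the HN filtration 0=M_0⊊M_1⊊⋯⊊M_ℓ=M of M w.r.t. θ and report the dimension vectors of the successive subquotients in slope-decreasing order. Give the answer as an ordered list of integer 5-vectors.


Interval decomposition of M: I[1,2], I[3,3], I[3,4], I[4,4], I[4,5]^2.
HN type (ℓ=5): μ^(1)=51; μ^(2)=21; μ^(3)=6; μ^(4)=-9; μ^(5)=-24

((0, 0, 1, 0, 0); (0, 0, 1, 1, 0); (1, 1, 0, 0, 0); (0, 0, 0, 1, 0); (0, 0, 0, 2, 2))


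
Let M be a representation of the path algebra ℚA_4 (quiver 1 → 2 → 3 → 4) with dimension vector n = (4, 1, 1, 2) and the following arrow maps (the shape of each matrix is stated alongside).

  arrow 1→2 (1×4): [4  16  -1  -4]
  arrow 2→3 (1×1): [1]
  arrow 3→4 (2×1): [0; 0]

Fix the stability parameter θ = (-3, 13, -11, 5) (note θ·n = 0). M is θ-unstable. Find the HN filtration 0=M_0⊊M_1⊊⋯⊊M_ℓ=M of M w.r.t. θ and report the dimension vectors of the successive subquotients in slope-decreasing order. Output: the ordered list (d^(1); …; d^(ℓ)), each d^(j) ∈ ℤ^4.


Interval decomposition of M: I[1,1]^3, I[1,3], I[4,4]^2.
HN type (ℓ=3): μ^(1)=5; μ^(2)=1; μ^(3)=-3

((0, 0, 0, 2); (0, 1, 1, 0); (4, 0, 0, 0))


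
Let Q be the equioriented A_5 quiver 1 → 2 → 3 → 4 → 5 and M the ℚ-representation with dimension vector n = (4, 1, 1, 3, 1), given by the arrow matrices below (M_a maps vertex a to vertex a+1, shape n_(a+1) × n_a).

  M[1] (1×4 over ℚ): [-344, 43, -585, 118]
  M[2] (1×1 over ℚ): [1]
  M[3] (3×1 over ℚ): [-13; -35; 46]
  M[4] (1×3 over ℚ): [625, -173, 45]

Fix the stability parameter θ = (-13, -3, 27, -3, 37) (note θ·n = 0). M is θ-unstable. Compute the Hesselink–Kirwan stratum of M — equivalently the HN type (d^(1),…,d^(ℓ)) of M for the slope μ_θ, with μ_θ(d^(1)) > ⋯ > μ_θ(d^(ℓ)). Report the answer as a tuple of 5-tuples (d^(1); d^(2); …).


Via rank(M_{q-1}∘⋯∘M_p): M ≅ I[1,1]^3, I[1,4], I[4,4], I[4,5].
μ_θ-semistable layers: μ^(1)=37; μ^(2)=12; μ^(3)=-3; μ^(4)=-13

((0, 0, 0, 0, 1); (0, 0, 1, 1, 0); (0, 1, 0, 2, 0); (4, 0, 0, 0, 0))


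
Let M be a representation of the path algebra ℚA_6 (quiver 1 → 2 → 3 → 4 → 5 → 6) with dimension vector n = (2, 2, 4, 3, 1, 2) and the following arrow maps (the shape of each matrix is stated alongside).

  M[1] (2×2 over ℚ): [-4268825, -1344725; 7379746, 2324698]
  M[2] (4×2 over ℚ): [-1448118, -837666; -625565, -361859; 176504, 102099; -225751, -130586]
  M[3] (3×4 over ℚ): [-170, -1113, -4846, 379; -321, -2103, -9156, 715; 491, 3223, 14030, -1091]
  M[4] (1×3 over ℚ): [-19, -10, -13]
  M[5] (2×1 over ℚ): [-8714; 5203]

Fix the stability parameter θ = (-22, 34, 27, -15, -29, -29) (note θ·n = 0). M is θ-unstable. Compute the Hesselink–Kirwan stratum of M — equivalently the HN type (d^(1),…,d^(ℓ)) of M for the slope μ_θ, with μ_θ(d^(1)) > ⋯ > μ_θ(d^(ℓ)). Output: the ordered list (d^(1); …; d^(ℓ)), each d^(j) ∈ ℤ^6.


Via rank(M_{q-1}∘⋯∘M_p): M ≅ I[1,1], I[1,6], I[2,4], I[3,3], I[3,4], I[6,6].
μ_θ-semistable layers: μ^(1)=27; μ^(2)=46/3; μ^(3)=6; μ^(4)=-12/5; μ^(5)=-22; μ^(6)=-29

((0, 0, 1, 0, 0, 0); (0, 1, 1, 1, 0, 0); (0, 0, 1, 1, 0, 0); (0, 1, 1, 1, 1, 1); (2, 0, 0, 0, 0, 0); (0, 0, 0, 0, 0, 1))
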